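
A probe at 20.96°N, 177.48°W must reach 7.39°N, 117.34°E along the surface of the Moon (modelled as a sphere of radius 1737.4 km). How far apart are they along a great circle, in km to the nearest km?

Let φ₁ = 0.3658 rad, φ₂ = 0.1290 rad, and Δλ = -1.1376 rad.
cos c = sin φ₁ sin φ₂ + cos φ₁ cos φ₂ cos Δλ = (0.3577)(0.1286) + (0.9338)(0.9917)(0.4198) = 0.43475,
so c = arccos(0.43475) = 1.12104 rad.
Distance = R·c = 1737.4 × 1.1210 ≈ 1948 km.

1948 km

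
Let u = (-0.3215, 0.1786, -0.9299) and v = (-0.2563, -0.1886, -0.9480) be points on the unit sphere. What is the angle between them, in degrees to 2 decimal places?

21.52°

u·v = 0.9303; |u| = 1.0000, |v| = 1.0000.
cos θ = (u·v)/(|u||v|) = 0.9303, so θ = 21.52°.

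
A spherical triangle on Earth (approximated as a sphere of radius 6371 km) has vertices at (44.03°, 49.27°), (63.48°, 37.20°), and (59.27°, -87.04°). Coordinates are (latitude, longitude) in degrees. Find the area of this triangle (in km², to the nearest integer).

1068255 km²

Side lengths (central angles): a = 0.8753, b = 1.2326, c = 0.3602 rad; semiperimeter s = 1.2340.
By l'Huilier's theorem, tan(E/4) = √[tan(s/2) tan((s−a)/2) tan((s−b)/2) tan((s−c)/2)], giving spherical excess E = 0.0263 rad.
Area = E·R² = 0.0263 × (6371)² ≈ 1068255 km².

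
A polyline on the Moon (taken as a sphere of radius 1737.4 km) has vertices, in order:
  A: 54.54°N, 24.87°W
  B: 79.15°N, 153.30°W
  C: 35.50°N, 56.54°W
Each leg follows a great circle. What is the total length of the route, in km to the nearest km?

Leg A→B: central angle 0.7494 rad, distance 1302.0 km.
Leg B→C: central angle 0.9857 rad, distance 1712.5 km.
Total: 1302.0 + 1712.5 ≈ 3015 km.

3015 km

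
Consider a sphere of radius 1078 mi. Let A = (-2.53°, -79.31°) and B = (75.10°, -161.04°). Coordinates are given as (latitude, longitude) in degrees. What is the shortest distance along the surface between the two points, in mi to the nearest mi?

1699 mi

Let φ₁ = -0.0442 rad, φ₂ = 1.3107 rad, and Δλ = -1.4265 rad.
cos c = sin φ₁ sin φ₂ + cos φ₁ cos φ₂ cos Δλ = (-0.0441)(0.9664) + (0.9990)(0.2571)(0.1438) = -0.00571,
so c = arccos(-0.00571) = 1.57651 rad.
Distance = R·c = 1078 × 1.5765 ≈ 1699 mi.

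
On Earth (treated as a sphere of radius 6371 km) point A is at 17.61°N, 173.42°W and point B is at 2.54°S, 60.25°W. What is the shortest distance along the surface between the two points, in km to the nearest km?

With latitudes φ₁ = 17.610°, φ₂ = -2.540° and longitude difference Δλ = 113.170°:
cos c = sin φ₁ sin φ₂ + cos φ₁ cos φ₂ cos Δλ = (0.3025)(-0.0443) + (0.9531)(0.9990)(-0.3935) = -0.38806,
so c = arccos(-0.38806) = 1.96932 rad.
Distance = R·c = 6371 × 1.9693 ≈ 12547 km.

12547 km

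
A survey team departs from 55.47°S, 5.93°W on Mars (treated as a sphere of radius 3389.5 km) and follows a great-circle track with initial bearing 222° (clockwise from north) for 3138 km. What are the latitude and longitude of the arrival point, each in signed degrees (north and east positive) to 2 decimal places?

-56.29°, -111.45°

Angular distance δ = d/R = 3138/3389.5 = 0.92580 rad; initial bearing θ = 3.8746 rad.
sin φ₂ = sin φ₁ cos δ + cos φ₁ sin δ cos θ = (-0.8238)(0.6012) + (0.5668)(0.7991)(-0.7431) = -0.8319, so φ₂ = -56.29°.
Δλ = atan2(sin θ sin δ cos φ₁, cos δ − sin φ₁ sin φ₂) = atan2(-0.3031, -0.0841) = -105.516°.
λ₂ = -5.930° − 105.516° = -111.45°.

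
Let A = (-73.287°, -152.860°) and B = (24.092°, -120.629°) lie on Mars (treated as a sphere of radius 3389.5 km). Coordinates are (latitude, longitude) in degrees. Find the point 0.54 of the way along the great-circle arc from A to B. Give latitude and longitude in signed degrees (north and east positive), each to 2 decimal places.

Central angle δ = 1.7405 rad. Interpolating on the sphere with fraction f = 0.54:
P = [sin((1−f)δ)·A + sin(fδ)·B] / sin δ = 0.7283·A + 0.8192·B in Cartesian coordinates,
giving P = (-0.5674, -0.7391, -0.3631), i.e. latitude -21.29°, longitude -127.51°.

-21.29°, -127.51°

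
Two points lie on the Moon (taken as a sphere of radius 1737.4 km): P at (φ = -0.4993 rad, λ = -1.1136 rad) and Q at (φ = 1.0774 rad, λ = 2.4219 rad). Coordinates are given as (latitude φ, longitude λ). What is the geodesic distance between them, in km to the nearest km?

4357 km

In radians: φ₁ = -0.4993, φ₂ = 1.0774, Δλ = -157.431° = -2.7477 rad.
cos c = sin φ₁ sin φ₂ + cos φ₁ cos φ₂ cos Δλ = (-0.4788)(0.8807) + (0.8779)(0.4736)(-0.9234) = -0.80566,
so c = arccos(-0.80566) = 2.50758 rad.
Distance = R·c = 1737.4 × 2.5076 ≈ 4357 km.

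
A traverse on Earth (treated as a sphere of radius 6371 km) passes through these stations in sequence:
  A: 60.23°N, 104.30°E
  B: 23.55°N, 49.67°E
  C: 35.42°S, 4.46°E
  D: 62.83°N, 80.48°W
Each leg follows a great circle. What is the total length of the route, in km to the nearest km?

Leg A→B: central angle 0.9144 rad, distance 5825.4 km.
Leg B→C: central angle 1.2716 rad, distance 8101.4 km.
Leg C→D: central angle 2.0746 rad, distance 13217.5 km.
Total: 5825.4 + 8101.4 + 13217.5 ≈ 27144 km.

27144 km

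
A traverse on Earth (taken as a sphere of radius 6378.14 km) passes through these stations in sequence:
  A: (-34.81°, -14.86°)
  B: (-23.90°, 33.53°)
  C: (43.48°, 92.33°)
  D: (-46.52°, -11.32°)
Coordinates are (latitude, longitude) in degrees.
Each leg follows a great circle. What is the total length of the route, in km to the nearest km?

28667 km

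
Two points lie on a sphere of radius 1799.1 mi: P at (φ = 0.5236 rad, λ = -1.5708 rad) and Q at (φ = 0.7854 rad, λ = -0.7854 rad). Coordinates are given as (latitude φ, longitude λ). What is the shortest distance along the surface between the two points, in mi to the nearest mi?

In radians: φ₁ = 0.5236, φ₂ = 0.7854, Δλ = 45.000° = 0.7854 rad.
cos c = sin φ₁ sin φ₂ + cos φ₁ cos φ₂ cos Δλ = (0.5000)(0.7071) + (0.8660)(0.7071)(0.7071) = 0.78657,
so c = arccos(0.78657) = 0.66557 rad.
Distance = R·c = 1799.1 × 0.6656 ≈ 1197 mi.

1197 mi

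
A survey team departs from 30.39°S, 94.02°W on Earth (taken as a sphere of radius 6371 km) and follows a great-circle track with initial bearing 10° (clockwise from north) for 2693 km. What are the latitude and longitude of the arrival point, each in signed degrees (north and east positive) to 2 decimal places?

-6.48°, -89.91°

Angular distance δ = d/R = 2693/6371 = 0.42270 rad; initial bearing θ = 0.1745 rad.
sin φ₂ = sin φ₁ cos δ + cos φ₁ sin δ cos θ = (-0.5059)(0.9120) + (0.8626)(0.4102)(0.9848) = -0.1129, so φ₂ = -6.48°.
Δλ = atan2(sin θ sin δ cos φ₁, cos δ − sin φ₁ sin φ₂) = atan2(0.0614, 0.8549) = 4.111°.
λ₂ = -94.020° + 4.111° = -89.91°.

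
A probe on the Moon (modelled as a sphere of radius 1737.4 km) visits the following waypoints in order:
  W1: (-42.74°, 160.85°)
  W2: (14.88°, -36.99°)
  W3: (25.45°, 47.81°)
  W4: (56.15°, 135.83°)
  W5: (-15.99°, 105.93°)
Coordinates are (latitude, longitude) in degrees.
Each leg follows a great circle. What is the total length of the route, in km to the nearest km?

11271 km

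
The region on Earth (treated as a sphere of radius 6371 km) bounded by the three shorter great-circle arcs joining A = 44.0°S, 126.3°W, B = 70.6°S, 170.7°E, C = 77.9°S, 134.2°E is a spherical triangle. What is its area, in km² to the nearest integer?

2309769 km²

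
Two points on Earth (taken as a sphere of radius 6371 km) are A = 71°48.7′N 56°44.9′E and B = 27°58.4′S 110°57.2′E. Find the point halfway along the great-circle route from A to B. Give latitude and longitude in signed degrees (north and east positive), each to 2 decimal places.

23.71°, 97.59°

The central angle between A and B is δ = 1.8592 rad.
With f = 0.5, the slerp weights are sin((1−f)δ)/sin δ = 0.8359 and sin(fδ)/sin δ = 0.8359.
Weighted sum of the unit vectors: (0.8359)·(0.1712,0.2610,0.9500) + (0.8359)·(-0.3158,0.8248,-0.4691) = (-0.1209, 0.9076, 0.4020).
Converting back: φ = atan2(z, √(x²+y²)) = 23.71°, λ = atan2(y, x) = 97.59°.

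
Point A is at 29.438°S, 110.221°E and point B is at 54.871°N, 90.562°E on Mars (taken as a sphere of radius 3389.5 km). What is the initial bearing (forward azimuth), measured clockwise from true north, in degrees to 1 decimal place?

With φ₁ = -0.5138, φ₂ = 0.9577, Δλ = -0.3431 rad, the forward-azimuth formula gives
θ = atan2( sin Δλ cos φ₂ , cos φ₁ sin φ₂ − sin φ₁ cos φ₂ cos Δλ ) = atan2(-0.1936, 0.9786) = -11.19°.
Adding 360° brings this into [0°, 360°): 348.8°.

348.8°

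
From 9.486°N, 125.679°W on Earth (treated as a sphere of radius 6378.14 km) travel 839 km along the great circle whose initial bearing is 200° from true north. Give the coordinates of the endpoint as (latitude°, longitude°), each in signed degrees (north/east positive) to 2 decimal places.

2.40°, -128.25°

Angular distance δ = d/R = 839/6378.14 = 0.13154 rad; initial bearing θ = 3.4907 rad.
sin φ₂ = sin φ₁ cos δ + cos φ₁ sin δ cos θ = (0.1648)(0.9914) + (0.9863)(0.1312)(-0.9397) = 0.0418, so φ₂ = 2.40°.
Δλ = atan2(sin θ sin δ cos φ₁, cos δ − sin φ₁ sin φ₂) = atan2(-0.0442, 0.9845) = -2.573°.
λ₂ = -125.679° − 2.573° = -128.25°.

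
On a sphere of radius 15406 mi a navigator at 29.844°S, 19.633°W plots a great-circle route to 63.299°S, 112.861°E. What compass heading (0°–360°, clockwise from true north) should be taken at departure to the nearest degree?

160°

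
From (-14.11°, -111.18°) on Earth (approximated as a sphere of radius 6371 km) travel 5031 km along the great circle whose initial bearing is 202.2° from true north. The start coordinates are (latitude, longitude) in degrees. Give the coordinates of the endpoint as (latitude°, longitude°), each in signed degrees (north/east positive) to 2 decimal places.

Angular distance δ = d/R = 5031/6371 = 0.78967 rad; initial bearing θ = 3.5291 rad.
sin φ₂ = sin φ₁ cos δ + cos φ₁ sin δ cos θ = (-0.2438)(0.7041) + (0.9698)(0.7101)(-0.9259) = -0.8093, so φ₂ = -54.03°.
Δλ = atan2(sin θ sin δ cos φ₁, cos δ − sin φ₁ sin φ₂) = atan2(-0.2602, 0.5068) = -27.179°.
λ₂ = -111.180° − 27.179° = -138.36°.

-54.03°, -138.36°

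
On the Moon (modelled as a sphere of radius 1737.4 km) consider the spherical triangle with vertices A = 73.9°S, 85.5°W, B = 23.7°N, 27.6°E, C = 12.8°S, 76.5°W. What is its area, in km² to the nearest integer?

5056340 km²

Side lengths (central angles): a = 1.8824, b = 1.0702, c = 2.0781 rad; semiperimeter s = 2.5153.
By l'Huilier's theorem, tan(E/4) = √[tan(s/2) tan((s−a)/2) tan((s−b)/2) tan((s−c)/2)], giving spherical excess E = 1.6751 rad.
Area = E·R² = 1.6751 × (1737.4)² ≈ 5056340 km².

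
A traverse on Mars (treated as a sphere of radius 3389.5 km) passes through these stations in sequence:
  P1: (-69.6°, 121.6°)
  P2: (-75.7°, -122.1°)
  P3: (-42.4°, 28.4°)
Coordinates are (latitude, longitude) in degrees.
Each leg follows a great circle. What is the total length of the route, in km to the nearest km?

Leg P1→P2: central angle 0.5154 rad, distance 1747.0 km.
Leg P2→P3: central angle 1.0534 rad, distance 3570.3 km.
Total: 1747.0 + 3570.3 ≈ 5317 km.

5317 km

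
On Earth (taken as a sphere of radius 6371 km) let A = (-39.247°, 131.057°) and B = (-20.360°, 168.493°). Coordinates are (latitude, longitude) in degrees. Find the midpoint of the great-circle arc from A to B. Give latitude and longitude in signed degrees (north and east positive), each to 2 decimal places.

-31.15°, 151.62°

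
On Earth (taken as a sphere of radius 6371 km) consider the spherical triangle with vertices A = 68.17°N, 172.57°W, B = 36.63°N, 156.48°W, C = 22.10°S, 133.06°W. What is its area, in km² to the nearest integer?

4117596 km²

Side lengths (central angles): a = 1.0953, b = 1.6543, c = 0.5724 rad; semiperimeter s = 1.6610.
By l'Huilier's theorem, tan(E/4) = √[tan(s/2) tan((s−a)/2) tan((s−b)/2) tan((s−c)/2)], giving spherical excess E = 0.1014 rad.
Area = E·R² = 0.1014 × (6371)² ≈ 4117596 km².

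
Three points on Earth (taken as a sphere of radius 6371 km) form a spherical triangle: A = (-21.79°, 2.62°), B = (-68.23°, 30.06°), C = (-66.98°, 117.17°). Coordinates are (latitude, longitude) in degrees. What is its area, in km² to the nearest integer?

Side lengths (central angles): a = 0.5315, b = 1.3788, c = 0.8627 rad; semiperimeter s = 1.3865.
By l'Huilier's theorem, tan(E/4) = √[tan(s/2) tan((s−a)/2) tan((s−b)/2) tan((s−c)/2)], giving spherical excess E = 0.0791 rad.
Area = E·R² = 0.0791 × (6371)² ≈ 3208654 km².

3208654 km²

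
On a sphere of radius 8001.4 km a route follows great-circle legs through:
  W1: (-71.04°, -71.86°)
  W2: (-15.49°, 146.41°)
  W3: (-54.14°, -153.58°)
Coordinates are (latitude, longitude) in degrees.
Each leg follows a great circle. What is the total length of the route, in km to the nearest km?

20906 km

Leg W1→W2: central angle 1.5640 rad, distance 12514.5 km.
Leg W2→W3: central angle 1.0488 rad, distance 8391.7 km.
Total: 12514.5 + 8391.7 ≈ 20906 km.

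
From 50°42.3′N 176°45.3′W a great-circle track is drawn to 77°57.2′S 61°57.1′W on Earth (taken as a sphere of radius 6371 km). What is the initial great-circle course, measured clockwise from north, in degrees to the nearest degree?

Δλ = 114.803° = 2.0037 rad.
y = sin Δλ · cos φ₂ = (0.9078)(0.2087) = 0.1895
x = cos φ₁ sin φ₂ − sin φ₁ cos φ₂ cos Δλ = (0.6333)(-0.9780) − (0.7739)(0.2087)(-0.4195) = -0.5516
θ = atan2(y, x) = 161.04°, so the bearing is 161°.

161°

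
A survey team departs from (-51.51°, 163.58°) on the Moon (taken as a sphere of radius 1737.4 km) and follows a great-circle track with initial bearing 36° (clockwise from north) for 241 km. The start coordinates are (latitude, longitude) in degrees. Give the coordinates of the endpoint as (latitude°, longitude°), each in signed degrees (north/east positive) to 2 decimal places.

-44.88°, 170.17°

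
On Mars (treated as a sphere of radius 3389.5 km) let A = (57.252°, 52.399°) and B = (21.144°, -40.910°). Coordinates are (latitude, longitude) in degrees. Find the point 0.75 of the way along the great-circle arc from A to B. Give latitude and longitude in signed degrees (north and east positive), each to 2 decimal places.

35.96°, -28.18°

The central angle between A and B is δ = 1.2930 rad.
With f = 0.75, the slerp weights are sin((1−f)δ)/sin δ = 0.3303 and sin(fδ)/sin δ = 0.8576.
Weighted sum of the unit vectors: (0.3303)·(0.3301,0.4286,0.8411) + (0.8576)·(0.7049,-0.6108,0.3607) = (0.7135, -0.3823, 0.5872).
Converting back: φ = atan2(z, √(x²+y²)) = 35.96°, λ = atan2(y, x) = -28.18°.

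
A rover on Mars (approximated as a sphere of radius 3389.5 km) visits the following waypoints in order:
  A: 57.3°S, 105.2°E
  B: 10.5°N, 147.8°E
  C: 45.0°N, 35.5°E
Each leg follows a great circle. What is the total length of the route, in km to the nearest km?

Leg A→B: central angle 1.3308 rad, distance 4510.9 km.
Leg B→C: central angle 1.7062 rad, distance 5783.1 km.
Total: 4510.9 + 5783.1 ≈ 10294 km.

10294 km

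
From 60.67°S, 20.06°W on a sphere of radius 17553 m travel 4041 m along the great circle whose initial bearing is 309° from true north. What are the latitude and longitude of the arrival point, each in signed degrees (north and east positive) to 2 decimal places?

-51.12°, -36.47°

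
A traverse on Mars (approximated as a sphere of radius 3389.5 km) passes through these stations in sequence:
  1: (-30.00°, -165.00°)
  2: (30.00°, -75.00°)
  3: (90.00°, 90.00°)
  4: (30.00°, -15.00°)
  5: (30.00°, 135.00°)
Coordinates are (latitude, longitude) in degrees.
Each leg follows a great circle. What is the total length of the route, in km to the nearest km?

Leg 1→2: central angle 1.8235 rad, distance 6180.7 km.
Leg 2→3: central angle 1.0472 rad, distance 3549.5 km.
Leg 3→4: central angle 1.0472 rad, distance 3549.5 km.
Leg 4→5: central angle 1.9818 rad, distance 6717.3 km.
Total: 6180.7 + 3549.5 + 3549.5 + 6717.3 ≈ 19997 km.

19997 km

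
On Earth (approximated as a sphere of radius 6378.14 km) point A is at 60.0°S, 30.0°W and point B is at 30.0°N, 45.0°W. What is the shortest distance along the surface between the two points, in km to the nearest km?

10113 km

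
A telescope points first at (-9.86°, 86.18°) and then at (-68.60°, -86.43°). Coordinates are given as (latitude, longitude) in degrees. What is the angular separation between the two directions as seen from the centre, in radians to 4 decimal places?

Let φ₁ = -0.1721 rad, φ₂ = -1.1973 rad, and Δλ = -3.0126 rad.
cos c = sin φ₁ sin φ₂ + cos φ₁ cos φ₂ cos Δλ = (-0.1712)(-0.9311) + (0.9852)(0.3649)(-0.9917) = -0.19707,
so c = arccos(-0.19707) = 1.76916 rad.
So the angular separation is 1.7692 rad.

1.7692 rad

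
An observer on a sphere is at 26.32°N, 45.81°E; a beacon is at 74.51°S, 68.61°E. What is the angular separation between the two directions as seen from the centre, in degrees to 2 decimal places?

With latitudes φ₁ = 26.320°, φ₂ = -74.510° and longitude difference Δλ = 22.800°:
cos c = sin φ₁ sin φ₂ + cos φ₁ cos φ₂ cos Δλ = (0.4434)(-0.9637) + (0.8963)(0.2671)(0.9219) = -0.20660,
so c = arccos(-0.20660) = 1.77890 rad.
So the angular separation is 101.92°.

101.92°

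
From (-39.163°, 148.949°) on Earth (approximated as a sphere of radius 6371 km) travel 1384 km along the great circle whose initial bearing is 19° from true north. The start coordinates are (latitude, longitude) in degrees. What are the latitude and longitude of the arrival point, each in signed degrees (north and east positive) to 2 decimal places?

-27.30°, 153.48°

Angular distance δ = d/R = 1384/6371 = 0.21723 rad; initial bearing θ = 0.3316 rad.
sin φ₂ = sin φ₁ cos δ + cos φ₁ sin δ cos θ = (-0.6315)(0.9765) + (0.7754)(0.2155)(0.9455) = -0.4587, so φ₂ = -27.30°.
Δλ = atan2(sin θ sin δ cos φ₁, cos δ − sin φ₁ sin φ₂) = atan2(0.0544, 0.6868) = 4.529°.
λ₂ = 148.949° + 4.529° = 153.48°.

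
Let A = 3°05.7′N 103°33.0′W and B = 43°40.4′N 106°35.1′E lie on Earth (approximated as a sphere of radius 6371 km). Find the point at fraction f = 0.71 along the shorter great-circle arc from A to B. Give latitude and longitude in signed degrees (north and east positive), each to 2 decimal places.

63.24°, 161.55°

Central angle δ = 2.1986 rad. Interpolating on the sphere with fraction f = 0.71:
P = [sin((1−f)δ)·A + sin(fδ)·B] / sin δ = 0.7355·A + 1.2355·B in Cartesian coordinates,
giving P = (-0.4271, 0.1425, 0.8929), i.e. latitude 63.24°, longitude 161.55°.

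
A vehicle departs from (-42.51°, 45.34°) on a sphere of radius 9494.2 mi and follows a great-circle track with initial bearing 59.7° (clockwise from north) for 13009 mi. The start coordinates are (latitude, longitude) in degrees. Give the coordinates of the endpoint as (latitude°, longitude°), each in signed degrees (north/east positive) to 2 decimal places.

Angular distance δ = d/R = 13009/9494.2 = 1.37020 rad; initial bearing θ = 1.0420 rad.
sin φ₂ = sin φ₁ cos δ + cos φ₁ sin δ cos θ = (-0.6757)(0.1992) + (0.7372)(0.9799)(0.5045) = 0.2298, so φ₂ = 13.29°.
Δλ = atan2(sin θ sin δ cos φ₁, cos δ − sin φ₁ sin φ₂) = atan2(0.6237, 0.3545) = 60.384°.
λ₂ = 45.340° + 60.384° = 105.72°.

13.29°, 105.72°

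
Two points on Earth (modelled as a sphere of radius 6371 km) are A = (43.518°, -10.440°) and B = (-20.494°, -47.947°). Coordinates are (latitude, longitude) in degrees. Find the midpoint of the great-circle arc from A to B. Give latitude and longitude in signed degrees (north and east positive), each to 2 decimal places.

The central angle between A and B is δ = 1.2684 rad.
With f = 0.5, the slerp weights are sin((1−f)δ)/sin δ = 0.6207 and sin(fδ)/sin δ = 0.6207.
Weighted sum of the unit vectors: (0.6207)·(0.7132,-0.1314,0.6886) + (0.6207)·(0.6274,-0.6955,-0.3501) = (0.8321, -0.5133, 0.2101).
Converting back: φ = atan2(z, √(x²+y²)) = 12.13°, λ = atan2(y, x) = -31.67°.

12.13°, -31.67°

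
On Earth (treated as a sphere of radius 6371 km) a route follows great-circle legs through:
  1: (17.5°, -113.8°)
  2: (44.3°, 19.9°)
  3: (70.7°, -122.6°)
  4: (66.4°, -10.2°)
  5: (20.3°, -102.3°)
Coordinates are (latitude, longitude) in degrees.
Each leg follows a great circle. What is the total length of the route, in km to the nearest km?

30555 km

Leg 1→2: central angle 1.8354 rad, distance 11693.5 km.
Leg 2→3: central angle 1.0798 rad, distance 6879.4 km.
Leg 3→4: central angle 0.6190 rad, distance 3943.9 km.
Leg 4→5: central angle 1.2617 rad, distance 8038.5 km.
Total: 11693.5 + 6879.4 + 3943.9 + 8038.5 ≈ 30555 km.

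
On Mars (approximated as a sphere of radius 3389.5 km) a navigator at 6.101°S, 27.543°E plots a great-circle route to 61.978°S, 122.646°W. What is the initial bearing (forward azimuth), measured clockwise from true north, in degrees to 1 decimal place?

194.2°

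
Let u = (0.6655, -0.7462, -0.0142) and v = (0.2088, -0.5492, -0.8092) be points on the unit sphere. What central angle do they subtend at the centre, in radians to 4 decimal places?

u·v = 0.5603; |u| = 1.0000, |v| = 1.0000.
cos θ = (u·v)/(|u||v|) = 0.5603, so θ = 0.9761 rad.

0.9761 rad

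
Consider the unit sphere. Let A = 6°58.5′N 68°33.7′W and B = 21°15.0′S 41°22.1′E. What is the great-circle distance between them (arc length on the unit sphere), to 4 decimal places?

With latitudes φ₁ = 6.975°, φ₂ = -21.250° and longitude difference Δλ = 109.930°:
cos c = sin φ₁ sin φ₂ + cos φ₁ cos φ₂ cos Δλ = (0.1214)(-0.3624) + (0.9926)(0.9320)(-0.3409) = -0.35936,
so c = arccos(-0.35936) = 1.93838 rad.
On the unit sphere the arc length equals the central angle: 1.9384.

1.9384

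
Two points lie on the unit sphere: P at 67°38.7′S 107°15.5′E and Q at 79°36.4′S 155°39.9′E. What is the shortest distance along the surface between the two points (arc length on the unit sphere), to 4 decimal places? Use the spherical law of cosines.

0.3004

Let φ₁ = -1.1806 rad, φ₂ = -1.3894 rad, and Δλ = 0.8449 rad.
cos c = sin φ₁ sin φ₂ + cos φ₁ cos φ₂ cos Δλ = (-0.9248)(-0.9836) + (0.3803)(0.1804)(0.6638) = 0.95522,
so c = arccos(0.95522) = 0.30039 rad.
On the unit sphere the arc length equals the central angle: 0.3004.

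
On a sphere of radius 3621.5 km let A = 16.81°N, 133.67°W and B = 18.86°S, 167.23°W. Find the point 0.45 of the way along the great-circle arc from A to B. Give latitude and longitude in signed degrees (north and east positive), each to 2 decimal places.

0.74°, -148.73°

Central angle δ = 0.8481 rad. Interpolating on the sphere with fraction f = 0.45:
P = [sin((1−f)δ)·A + sin(fδ)·B] / sin δ = 0.5996·A + 0.4966·B in Cartesian coordinates,
giving P = (-0.8546, -0.5191, 0.0129), i.e. latitude 0.74°, longitude -148.73°.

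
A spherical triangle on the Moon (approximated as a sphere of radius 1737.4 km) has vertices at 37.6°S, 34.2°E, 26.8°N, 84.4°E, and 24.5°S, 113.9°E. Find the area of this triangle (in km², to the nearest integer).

Side lengths (central angles): a = 1.0240, b = 1.1789, c = 1.3923 rad; semiperimeter s = 1.7976.
By l'Huilier's theorem, tan(E/4) = √[tan(s/2) tan((s−a)/2) tan((s−b)/2) tan((s−c)/2)], giving spherical excess E = 0.7254 rad.
Area = E·R² = 0.7254 × (1737.4)² ≈ 2189758 km².

2189758 km²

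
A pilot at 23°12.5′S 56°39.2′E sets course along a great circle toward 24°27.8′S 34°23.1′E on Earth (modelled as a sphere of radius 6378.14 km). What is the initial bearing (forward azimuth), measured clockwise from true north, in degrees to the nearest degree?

262°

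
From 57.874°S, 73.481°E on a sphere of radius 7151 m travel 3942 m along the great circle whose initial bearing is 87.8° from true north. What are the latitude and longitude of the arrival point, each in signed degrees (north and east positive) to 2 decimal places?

-45.30°, 121.55°

Angular distance δ = d/R = 3942/7151 = 0.55125 rad; initial bearing θ = 1.5324 rad.
sin φ₂ = sin φ₁ cos δ + cos φ₁ sin δ cos θ = (-0.8469)(0.8519) + (0.5318)(0.5238)(0.0384) = -0.7107, so φ₂ = -45.30°.
Δλ = atan2(sin θ sin δ cos φ₁, cos δ − sin φ₁ sin φ₂) = atan2(0.2783, 0.2500) = 48.073°.
λ₂ = 73.481° + 48.073° = 121.55°.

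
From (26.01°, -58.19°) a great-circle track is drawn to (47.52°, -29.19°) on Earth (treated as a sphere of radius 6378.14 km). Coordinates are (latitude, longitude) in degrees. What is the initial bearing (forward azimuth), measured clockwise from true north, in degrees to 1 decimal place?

Δλ = 29.000° = 0.5061 rad.
y = sin Δλ · cos φ₂ = (0.4848)(0.6753) = 0.3274
x = cos φ₁ sin φ₂ − sin φ₁ cos φ₂ cos Δλ = (0.8987)(0.7375) − (0.4385)(0.6753)(0.8746) = 0.4038
θ = atan2(y, x) = 39.04°, so the bearing is 39.0°.

39.0°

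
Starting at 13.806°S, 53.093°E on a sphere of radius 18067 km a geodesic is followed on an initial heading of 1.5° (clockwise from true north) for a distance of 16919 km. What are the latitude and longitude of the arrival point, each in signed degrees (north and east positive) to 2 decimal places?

Angular distance δ = d/R = 16919/18067 = 0.93646 rad; initial bearing θ = 0.0262 rad.
sin φ₂ = sin φ₁ cos δ + cos φ₁ sin δ cos θ = (-0.2386)(0.5926) + (0.9711)(0.8055)(0.9997) = 0.6405, so φ₂ = 39.83°.
Δλ = atan2(sin θ sin δ cos φ₁, cos δ − sin φ₁ sin φ₂) = atan2(0.0205, 0.7455) = 1.573°.
λ₂ = 53.093° + 1.573° = 54.67°.

39.83°, 54.67°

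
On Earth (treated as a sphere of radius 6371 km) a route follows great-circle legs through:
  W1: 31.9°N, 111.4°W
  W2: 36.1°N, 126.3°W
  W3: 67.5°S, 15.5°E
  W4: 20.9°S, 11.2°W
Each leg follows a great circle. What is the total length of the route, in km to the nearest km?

22740 km

Leg W1→W2: central angle 0.2274 rad, distance 1448.9 km.
Leg W2→W3: central angle 2.4773 rad, distance 15782.7 km.
Leg W3→W4: central angle 0.8646 rad, distance 5508.2 km.
Total: 1448.9 + 15782.7 + 5508.2 ≈ 22740 km.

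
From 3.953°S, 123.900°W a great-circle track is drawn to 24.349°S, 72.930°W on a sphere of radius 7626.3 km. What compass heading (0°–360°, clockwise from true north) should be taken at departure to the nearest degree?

With φ₁ = -0.0690, φ₂ = -0.4250, Δλ = 0.8896 rad, the forward-azimuth formula gives
θ = atan2( sin Δλ cos φ₂ , cos φ₁ sin φ₂ − sin φ₁ cos φ₂ cos Δλ ) = atan2(0.7077, -0.3718) = 117.71°.
So the initial bearing is 118°.

118°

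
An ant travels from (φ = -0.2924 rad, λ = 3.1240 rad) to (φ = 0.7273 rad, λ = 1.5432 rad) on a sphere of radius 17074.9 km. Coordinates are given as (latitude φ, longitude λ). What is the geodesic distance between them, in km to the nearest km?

In radians: φ₁ = -0.2924, φ₂ = 0.7273, Δλ = -90.573° = -1.5808 rad.
cos c = sin φ₁ sin φ₂ + cos φ₁ cos φ₂ cos Δλ = (-0.2883)(0.6649) + (0.9576)(0.7470)(-0.0100) = -0.19880,
so c = arccos(-0.19880) = 1.77093 rad.
Distance = R·c = 17074.9 × 1.7709 ≈ 30238 km.

30238 km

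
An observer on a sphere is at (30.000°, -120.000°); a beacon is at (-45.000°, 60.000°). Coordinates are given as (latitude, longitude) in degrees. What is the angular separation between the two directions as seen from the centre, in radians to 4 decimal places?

In radians: φ₁ = 0.5236, φ₂ = -0.7854, Δλ = -180.000° = -3.1416 rad.
Haversine: a = sin²(Δφ/2) + cos φ₁ cos φ₂ sin²(Δλ/2) = 0.3706 + (0.8660)(0.7071)(1.0000) = 0.98296.
Central angle c = 2·arcsin(√a) = 2.87979 rad.
So the angular separation is 2.8798 rad.

2.8798 rad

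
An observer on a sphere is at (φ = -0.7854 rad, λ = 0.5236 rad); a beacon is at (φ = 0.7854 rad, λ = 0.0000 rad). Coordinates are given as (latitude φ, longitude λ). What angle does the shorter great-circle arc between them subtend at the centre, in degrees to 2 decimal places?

93.84°

In radians: φ₁ = -0.7854, φ₂ = 0.7854, Δλ = -30.000° = -0.5236 rad.
cos c = sin φ₁ sin φ₂ + cos φ₁ cos φ₂ cos Δλ = (-0.7071)(0.7071) + (0.7071)(0.7071)(0.8660) = -0.06699,
so c = arccos(-0.06699) = 1.63784 rad.
So the angular separation is 93.84°.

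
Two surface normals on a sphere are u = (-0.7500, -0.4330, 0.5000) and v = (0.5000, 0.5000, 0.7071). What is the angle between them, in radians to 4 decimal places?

1.8111 rad

u·v = -0.2380; |u| = 1.0000, |v| = 1.0000.
cos θ = (u·v)/(|u||v|) = -0.2380, so θ = 1.8111 rad.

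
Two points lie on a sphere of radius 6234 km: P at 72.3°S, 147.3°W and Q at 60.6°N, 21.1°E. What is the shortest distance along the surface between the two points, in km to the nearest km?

With latitudes φ₁ = -72.300°, φ₂ = 60.600° and longitude difference Δλ = 168.400°:
Haversine: a = sin²(Δφ/2) + cos φ₁ cos φ₂ sin²(Δλ/2) = 0.8404 + (0.3040)(0.4909)(0.9898) = 0.98809.
Central angle c = 2·arcsin(√a) = 2.92287 rad.
Distance = R·c = 6234 × 2.9229 ≈ 18221 km.

18221 km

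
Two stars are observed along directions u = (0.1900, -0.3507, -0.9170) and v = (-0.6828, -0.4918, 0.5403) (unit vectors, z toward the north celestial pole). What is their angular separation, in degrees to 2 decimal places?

116.92°

u·v = -0.4527; |u| = 1.0000, |v| = 1.0000.
cos θ = (u·v)/(|u||v|) = -0.4527, so θ = 116.92°.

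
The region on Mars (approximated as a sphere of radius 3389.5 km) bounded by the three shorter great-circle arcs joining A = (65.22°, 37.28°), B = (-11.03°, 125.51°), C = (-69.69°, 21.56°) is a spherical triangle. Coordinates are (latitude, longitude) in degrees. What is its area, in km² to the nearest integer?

28887125 km²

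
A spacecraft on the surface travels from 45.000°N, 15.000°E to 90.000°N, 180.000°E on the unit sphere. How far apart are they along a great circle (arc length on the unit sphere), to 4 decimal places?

0.7854

Let φ₁ = 0.7854 rad, φ₂ = 1.5708 rad, and Δλ = 2.8798 rad.
cos c = sin φ₁ sin φ₂ + cos φ₁ cos φ₂ cos Δλ = (0.7071)(1.0000) + (0.7071)(0.0000)(-0.9659) = 0.70711,
so c = arccos(0.70711) = 0.78540 rad.
On the unit sphere the arc length equals the central angle: 0.7854.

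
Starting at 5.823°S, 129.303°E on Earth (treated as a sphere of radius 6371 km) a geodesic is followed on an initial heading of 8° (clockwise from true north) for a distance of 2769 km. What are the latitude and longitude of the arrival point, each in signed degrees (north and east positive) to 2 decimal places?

Angular distance δ = d/R = 2769/6371 = 0.43463 rad; initial bearing θ = 0.1396 rad.
sin φ₂ = sin φ₁ cos δ + cos φ₁ sin δ cos θ = (-0.1015)(0.9070) + (0.9948)(0.4211)(0.9903) = 0.3228, so φ₂ = 18.83°.
Δλ = atan2(sin θ sin δ cos φ₁, cos δ − sin φ₁ sin φ₂) = atan2(0.0583, 0.9398) = 3.550°.
λ₂ = 129.303° + 3.550° = 132.85°.

18.83°, 132.85°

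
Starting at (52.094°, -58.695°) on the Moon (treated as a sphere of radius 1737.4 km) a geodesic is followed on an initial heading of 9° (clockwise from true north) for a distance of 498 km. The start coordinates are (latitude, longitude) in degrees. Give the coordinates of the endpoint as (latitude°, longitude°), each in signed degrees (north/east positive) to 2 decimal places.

Angular distance δ = d/R = 498/1737.4 = 0.28664 rad; initial bearing θ = 0.1571 rad.
sin φ₂ = sin φ₁ cos δ + cos φ₁ sin δ cos θ = (0.7890)(0.9592) + (0.6144)(0.2827)(0.9877) = 0.9284, so φ₂ = 68.18°.
Δλ = atan2(sin θ sin δ cos φ₁, cos δ − sin φ₁ sin φ₂) = atan2(0.0272, 0.2267) = 6.835°.
λ₂ = -58.695° + 6.835° = -51.86°.

68.18°, -51.86°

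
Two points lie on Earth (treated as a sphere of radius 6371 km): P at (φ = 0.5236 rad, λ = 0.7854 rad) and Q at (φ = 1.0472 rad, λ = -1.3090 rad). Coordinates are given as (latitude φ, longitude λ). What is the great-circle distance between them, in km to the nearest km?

8617 km

With latitudes φ₁ = 30.000°, φ₂ = 60.000° and longitude difference Δλ = -120.000°:
cos c = sin φ₁ sin φ₂ + cos φ₁ cos φ₂ cos Δλ = (0.5000)(0.8660) + (0.8660)(0.5000)(-0.5000) = 0.21651,
so c = arccos(0.21651) = 1.35256 rad.
Distance = R·c = 6371 × 1.3526 ≈ 8617 km.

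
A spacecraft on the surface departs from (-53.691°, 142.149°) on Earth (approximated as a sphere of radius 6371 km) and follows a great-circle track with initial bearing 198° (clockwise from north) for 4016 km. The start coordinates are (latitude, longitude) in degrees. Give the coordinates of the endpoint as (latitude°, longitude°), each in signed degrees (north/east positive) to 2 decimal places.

Angular distance δ = d/R = 4016/6371 = 0.63036 rad; initial bearing θ = 3.4558 rad.
sin φ₂ = sin φ₁ cos δ + cos φ₁ sin δ cos θ = (-0.8058)(0.8078) + (0.5921)(0.5894)(-0.9511) = -0.9829, so φ₂ = -79.39°.
Δλ = atan2(sin θ sin δ cos φ₁, cos δ − sin φ₁ sin φ₂) = atan2(-0.1079, 0.0158) = -81.691°.
λ₂ = 142.149° − 81.691° = 60.46°.

-79.39°, 60.46°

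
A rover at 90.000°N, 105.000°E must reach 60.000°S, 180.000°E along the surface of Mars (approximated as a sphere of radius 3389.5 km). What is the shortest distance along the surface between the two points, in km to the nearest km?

8874 km

Let φ₁ = 1.5708 rad, φ₂ = -1.0472 rad, and Δλ = 1.3090 rad.
cos c = sin φ₁ sin φ₂ + cos φ₁ cos φ₂ cos Δλ = (1.0000)(-0.8660) + (0.0000)(0.5000)(0.2588) = -0.86603,
so c = arccos(-0.86603) = 2.61799 rad.
Distance = R·c = 3389.5 × 2.6180 ≈ 8874 km.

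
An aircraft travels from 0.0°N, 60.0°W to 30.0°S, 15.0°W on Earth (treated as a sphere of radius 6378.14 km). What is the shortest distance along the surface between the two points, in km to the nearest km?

With latitudes φ₁ = 0.000°, φ₂ = -30.000° and longitude difference Δλ = 45.000°:
cos c = sin φ₁ sin φ₂ + cos φ₁ cos φ₂ cos Δλ = (0.0000)(-0.5000) + (1.0000)(0.8660)(0.7071) = 0.61237,
so c = arccos(0.61237) = 0.91174 rad.
Distance = R·c = 6378.14 × 0.9117 ≈ 5815 km.

5815 km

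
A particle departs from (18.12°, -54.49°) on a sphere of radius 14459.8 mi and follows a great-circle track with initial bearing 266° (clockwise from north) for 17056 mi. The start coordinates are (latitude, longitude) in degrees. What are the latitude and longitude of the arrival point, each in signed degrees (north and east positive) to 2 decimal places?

3.29°, -121.96°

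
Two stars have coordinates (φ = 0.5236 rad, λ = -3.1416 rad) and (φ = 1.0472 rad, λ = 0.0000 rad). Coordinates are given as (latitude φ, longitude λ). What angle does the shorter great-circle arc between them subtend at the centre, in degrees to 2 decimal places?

90.00°

With latitudes φ₁ = 30.000°, φ₂ = 60.000° and longitude difference Δλ = -180.000°:
Haversine: a = sin²(Δφ/2) + cos φ₁ cos φ₂ sin²(Δλ/2) = 0.0670 + (0.8660)(0.5000)(1.0000) = 0.50000.
Central angle c = 2·arcsin(√a) = 1.57079 rad.
So the angular separation is 90.00°.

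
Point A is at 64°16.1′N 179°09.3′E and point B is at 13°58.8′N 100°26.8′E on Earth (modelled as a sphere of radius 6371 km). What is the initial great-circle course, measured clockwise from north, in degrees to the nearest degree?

With φ₁ = 1.1217, φ₂ = 0.2440, Δλ = -1.3737 rad, the forward-azimuth formula gives
θ = atan2( sin Δλ cos φ₂ , cos φ₁ sin φ₂ − sin φ₁ cos φ₂ cos Δλ ) = atan2(-0.9516, -0.0663) = -93.98°.
Adding 360° brings this into [0°, 360°): 266°.

266°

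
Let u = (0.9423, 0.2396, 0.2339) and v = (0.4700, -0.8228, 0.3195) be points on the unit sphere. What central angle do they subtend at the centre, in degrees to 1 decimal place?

71.3°

u·v = 0.3205; |u| = 1.0000, |v| = 1.0000.
cos θ = (u·v)/(|u||v|) = 0.3205, so θ = 71.3°.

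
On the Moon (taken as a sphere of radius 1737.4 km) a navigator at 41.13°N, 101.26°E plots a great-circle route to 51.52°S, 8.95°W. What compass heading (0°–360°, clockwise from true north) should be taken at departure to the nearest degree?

Δλ = -110.210° = -1.9235 rad.
y = sin Δλ · cos φ₂ = (-0.9384)(0.6222) = -0.5839
x = cos φ₁ sin φ₂ − sin φ₁ cos φ₂ cos Δλ = (0.7532)(-0.7828) − (0.6578)(0.6222)(-0.3455) = -0.4482
θ = atan2(y, x) = -127.51°; adding 360° gives 232°.

232°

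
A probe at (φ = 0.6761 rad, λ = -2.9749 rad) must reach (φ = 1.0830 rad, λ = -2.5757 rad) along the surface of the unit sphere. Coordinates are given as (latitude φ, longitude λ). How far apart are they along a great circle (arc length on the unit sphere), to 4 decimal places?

0.4743

Let φ₁ = 0.6761 rad, φ₂ = 1.0830 rad, and Δλ = 0.3992 rad.
cos c = sin φ₁ sin φ₂ + cos φ₁ cos φ₂ cos Δλ = (0.6258)(0.8834) + (0.7800)(0.4687)(0.9214) = 0.88961,
so c = arccos(0.88961) = 0.47431 rad.
On the unit sphere the arc length equals the central angle: 0.4743.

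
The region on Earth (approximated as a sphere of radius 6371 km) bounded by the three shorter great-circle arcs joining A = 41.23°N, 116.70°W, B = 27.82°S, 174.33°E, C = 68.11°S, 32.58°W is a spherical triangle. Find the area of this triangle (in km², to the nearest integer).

83311142 km²

Side lengths (central angles): a = 1.4313, b = 2.1930, c = 1.6398 rad; semiperimeter s = 2.6320.
By l'Huilier's theorem, tan(E/4) = √[tan(s/2) tan((s−a)/2) tan((s−b)/2) tan((s−c)/2)], giving spherical excess E = 2.0525 rad.
Area = E·R² = 2.0525 × (6371)² ≈ 83311142 km².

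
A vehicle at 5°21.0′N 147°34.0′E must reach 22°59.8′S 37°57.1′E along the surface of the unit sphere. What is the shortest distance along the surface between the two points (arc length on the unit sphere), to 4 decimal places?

1.9221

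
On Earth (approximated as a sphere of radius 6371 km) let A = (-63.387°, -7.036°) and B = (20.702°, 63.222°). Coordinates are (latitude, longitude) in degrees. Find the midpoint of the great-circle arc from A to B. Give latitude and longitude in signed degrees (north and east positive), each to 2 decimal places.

The central angle between A and B is δ = 1.7462 rad.
With f = 0.5, the slerp weights are sin((1−f)δ)/sin δ = 0.7783 and sin(fδ)/sin δ = 0.7783.
Weighted sum of the unit vectors: (0.7783)·(0.4446,-0.0549,-0.8941) + (0.7783)·(0.4214,0.8351,0.3535) = (0.6740, 0.6072, -0.4207).
Converting back: φ = atan2(z, √(x²+y²)) = -24.88°, λ = atan2(y, x) = 42.02°.

-24.88°, 42.02°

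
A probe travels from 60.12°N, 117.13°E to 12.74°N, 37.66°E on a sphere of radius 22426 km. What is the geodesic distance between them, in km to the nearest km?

28862 km

In radians: φ₁ = 1.0493, φ₂ = 0.2224, Δλ = -79.470° = -1.3870 rad.
cos c = sin φ₁ sin φ₂ + cos φ₁ cos φ₂ cos Δλ = (0.8671)(0.2205) + (0.4982)(0.9754)(0.1828) = 0.28001,
so c = arccos(0.28001) = 1.28699 rad.
Distance = R·c = 22426 × 1.2870 ≈ 28862 km.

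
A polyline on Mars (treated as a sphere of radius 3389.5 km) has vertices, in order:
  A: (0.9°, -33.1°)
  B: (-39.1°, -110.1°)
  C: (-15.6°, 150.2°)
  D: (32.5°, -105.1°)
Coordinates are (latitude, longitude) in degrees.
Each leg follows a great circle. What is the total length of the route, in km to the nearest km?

16478 km

Leg A→B: central angle 1.4054 rad, distance 4763.6 km.
Leg B→C: central angle 1.5271 rad, distance 5176.2 km.
Leg C→D: central angle 1.9290 rad, distance 6538.5 km.
Total: 4763.6 + 5176.2 + 6538.5 ≈ 16478 km.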